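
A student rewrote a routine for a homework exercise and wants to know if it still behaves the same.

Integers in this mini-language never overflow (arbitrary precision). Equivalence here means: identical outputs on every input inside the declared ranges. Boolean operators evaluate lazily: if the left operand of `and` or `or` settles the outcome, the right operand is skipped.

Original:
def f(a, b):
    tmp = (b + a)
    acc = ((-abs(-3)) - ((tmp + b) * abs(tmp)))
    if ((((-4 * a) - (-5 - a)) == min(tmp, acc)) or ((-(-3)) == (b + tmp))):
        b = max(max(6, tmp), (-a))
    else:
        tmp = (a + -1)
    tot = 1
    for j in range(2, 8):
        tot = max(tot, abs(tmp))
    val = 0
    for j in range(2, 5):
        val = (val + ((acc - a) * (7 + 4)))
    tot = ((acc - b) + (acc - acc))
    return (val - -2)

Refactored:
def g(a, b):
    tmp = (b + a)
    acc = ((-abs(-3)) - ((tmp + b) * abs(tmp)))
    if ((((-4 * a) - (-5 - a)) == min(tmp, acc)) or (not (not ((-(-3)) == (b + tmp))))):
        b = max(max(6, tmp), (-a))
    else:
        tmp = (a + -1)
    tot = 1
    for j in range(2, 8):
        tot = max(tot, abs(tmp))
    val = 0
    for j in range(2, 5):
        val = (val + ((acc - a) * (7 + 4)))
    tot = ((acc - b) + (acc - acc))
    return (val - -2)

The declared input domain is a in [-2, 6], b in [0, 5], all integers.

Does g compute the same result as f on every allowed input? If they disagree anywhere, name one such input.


Comparing the listings, the differences include: boolean connective usage differs.
Tracing a=3, b=4: f: tmp = 7; acc = -80; ((((-4 * a) - (-5 - a)) == min(tmp, acc)) or ((-(-3)) == (b + tmp))) -> false; tmp = 2; tot = 1; [j=2]; tot = 2; [j=3]; tot = 2; [j=4]; tot = 2; [j=5]; tot = 2; [j=6]; tot = 2; [j=7]; tot = 2; val = 0; [j=2]; val = -913; [j=3]; val = -1826; [j=4]; val = -2739; tot = -84; return -2737 | g: tmp = 7; acc = -80; ((((-4 * a) - (-5 - a)) == min(tmp, acc)) or (not (not ((-(-3)) == (b + tmp))))) -> false; tmp = 2; tot = 1; [j=2]; tot = 2; [j=3]; tot = 2; [j=4]; tot = 2; [j=5]; tot = 2; [j=6]; tot = 2; [j=7]; tot = 2; val = 0; [j=2]; val = -913; [j=3]; val = -1826; [j=4]; val = -2739; tot = -84; return -2737 — matching result -2737.
Checked all 54 inputs in the declared domain: the outputs agree on every one.
verdict: equivalent


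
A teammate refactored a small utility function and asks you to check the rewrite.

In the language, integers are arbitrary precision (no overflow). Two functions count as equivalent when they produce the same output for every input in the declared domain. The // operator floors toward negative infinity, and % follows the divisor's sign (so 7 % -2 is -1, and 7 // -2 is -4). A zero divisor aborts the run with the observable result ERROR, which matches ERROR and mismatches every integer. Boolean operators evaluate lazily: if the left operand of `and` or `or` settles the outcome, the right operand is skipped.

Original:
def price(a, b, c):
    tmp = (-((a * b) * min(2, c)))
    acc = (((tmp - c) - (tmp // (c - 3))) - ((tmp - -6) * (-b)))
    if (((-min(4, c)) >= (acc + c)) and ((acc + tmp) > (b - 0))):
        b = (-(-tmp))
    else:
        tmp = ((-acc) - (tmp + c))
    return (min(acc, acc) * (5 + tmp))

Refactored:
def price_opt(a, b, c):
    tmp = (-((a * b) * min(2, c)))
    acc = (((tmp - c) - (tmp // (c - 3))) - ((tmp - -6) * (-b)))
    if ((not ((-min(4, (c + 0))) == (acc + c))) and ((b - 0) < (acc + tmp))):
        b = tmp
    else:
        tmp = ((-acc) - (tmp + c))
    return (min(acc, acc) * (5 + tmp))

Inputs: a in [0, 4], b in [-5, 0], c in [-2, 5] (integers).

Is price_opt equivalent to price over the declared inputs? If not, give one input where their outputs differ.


Not equivalent: a=1, b=-5, c=-2 separates them (70 vs -50).
price: tmp = -10; acc = 10; (((-min(4, c)) >= (acc + c)) and ((acc + tmp) > (b - 0))) -> false; tmp = 2; return 70
price_opt: tmp = -10; acc = 10; ((not ((-min(4, (c + 0))) == (acc + c))) and ((b - 0) < (acc + tmp))) -> true; b = -10; return -50
verdict: not equivalent; witness: a=1, b=-5, c=-2


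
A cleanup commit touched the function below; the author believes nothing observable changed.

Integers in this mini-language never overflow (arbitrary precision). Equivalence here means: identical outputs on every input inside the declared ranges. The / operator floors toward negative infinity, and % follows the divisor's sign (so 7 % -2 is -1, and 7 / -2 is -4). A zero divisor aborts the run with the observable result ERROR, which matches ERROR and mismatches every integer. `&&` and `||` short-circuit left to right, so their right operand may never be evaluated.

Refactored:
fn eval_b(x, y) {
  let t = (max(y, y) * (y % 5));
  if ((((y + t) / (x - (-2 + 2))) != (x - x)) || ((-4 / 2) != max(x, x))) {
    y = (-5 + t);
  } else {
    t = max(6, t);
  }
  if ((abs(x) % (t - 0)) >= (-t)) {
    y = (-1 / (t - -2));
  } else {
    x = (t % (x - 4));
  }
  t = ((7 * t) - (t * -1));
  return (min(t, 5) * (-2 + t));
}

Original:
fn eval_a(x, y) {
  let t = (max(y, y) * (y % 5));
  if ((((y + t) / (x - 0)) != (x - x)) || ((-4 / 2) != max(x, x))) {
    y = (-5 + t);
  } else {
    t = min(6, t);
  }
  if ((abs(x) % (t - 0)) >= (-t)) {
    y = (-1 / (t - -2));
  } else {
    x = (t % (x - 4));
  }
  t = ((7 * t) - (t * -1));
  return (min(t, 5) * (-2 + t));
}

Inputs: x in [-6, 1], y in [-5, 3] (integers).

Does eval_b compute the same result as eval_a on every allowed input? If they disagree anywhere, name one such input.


Take x=-2, y=0.
eval_a: t becomes 0; next ((((y + t) / (x - 0)) != (x - x)) || ((-4 / 2) != max(x, x))) evaluates to false; next t becomes 0; next hits division by zero so the output is ERROR
eval_b: t becomes 0; next ((((y + t) / (x - (-2 + 2))) != (x - x)) || ((-4 / 2) != max(x, x))) evaluates to false; next t becomes 6; next ((abs(x) % (t - 0)) >= (-t)) evaluates to true; next y becomes -1; next t becomes 48; next final value 230
ERROR vs 230 — the two versions disagree here.
verdict: not equivalent; witness: x=-2, y=0


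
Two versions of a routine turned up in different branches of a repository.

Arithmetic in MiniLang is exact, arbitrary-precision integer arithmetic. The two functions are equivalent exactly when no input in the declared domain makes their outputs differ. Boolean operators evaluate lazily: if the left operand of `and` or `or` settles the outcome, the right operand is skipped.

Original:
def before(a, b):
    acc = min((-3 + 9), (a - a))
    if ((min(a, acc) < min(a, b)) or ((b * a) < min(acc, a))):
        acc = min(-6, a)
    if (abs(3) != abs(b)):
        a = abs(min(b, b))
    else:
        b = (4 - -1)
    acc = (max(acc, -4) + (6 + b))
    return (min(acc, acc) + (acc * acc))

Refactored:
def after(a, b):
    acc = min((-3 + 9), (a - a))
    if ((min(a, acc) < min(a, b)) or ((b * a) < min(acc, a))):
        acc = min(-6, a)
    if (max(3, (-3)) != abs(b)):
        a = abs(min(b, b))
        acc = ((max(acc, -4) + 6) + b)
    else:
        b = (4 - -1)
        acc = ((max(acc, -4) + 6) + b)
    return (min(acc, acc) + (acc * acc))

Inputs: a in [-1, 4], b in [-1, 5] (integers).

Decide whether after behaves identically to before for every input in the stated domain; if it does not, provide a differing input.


Side by side, the visible changes include: min/max/abs usage differs; constant usage differs; statement counts differ; arithmetic usage differs.
Spot check at a=2, b=-1 — before: acc becomes 0; next ((min(a, acc) < min(a, b)) or ((b * a) < min(acc, a))) evaluates to true; next acc becomes -6; next (abs(3) != abs(b)) evaluates to true; next a becomes 1; next acc becomes 1; next final value 2. after: acc becomes 0; next ((min(a, acc) < min(a, b)) or ((b * a) < min(acc, a))) evaluates to true; next acc becomes -6; next (max(3, (-3)) != abs(b)) evaluates to true; next a becomes 1; next acc becomes 1; next final value 2. Both give 2.
Across all 42 domain points the two functions coincide.
verdict: equivalent


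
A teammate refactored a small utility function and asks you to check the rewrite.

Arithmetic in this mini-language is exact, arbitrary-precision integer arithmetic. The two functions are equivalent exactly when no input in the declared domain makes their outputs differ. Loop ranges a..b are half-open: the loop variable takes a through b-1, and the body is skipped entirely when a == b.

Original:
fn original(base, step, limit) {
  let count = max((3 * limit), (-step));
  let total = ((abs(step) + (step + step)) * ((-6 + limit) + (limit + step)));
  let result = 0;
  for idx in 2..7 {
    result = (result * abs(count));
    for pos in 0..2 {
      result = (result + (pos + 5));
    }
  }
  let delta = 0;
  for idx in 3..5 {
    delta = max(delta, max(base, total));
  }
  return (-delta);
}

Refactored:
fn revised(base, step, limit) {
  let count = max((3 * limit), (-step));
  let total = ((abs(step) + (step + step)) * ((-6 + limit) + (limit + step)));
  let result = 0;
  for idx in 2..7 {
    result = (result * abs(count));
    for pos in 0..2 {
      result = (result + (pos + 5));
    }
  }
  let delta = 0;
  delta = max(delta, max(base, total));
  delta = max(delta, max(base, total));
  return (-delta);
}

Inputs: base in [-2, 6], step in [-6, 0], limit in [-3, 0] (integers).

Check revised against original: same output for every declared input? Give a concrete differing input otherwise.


Changes here: loop structure differs, and min/max/abs usage differs; the full 252-point sweep finds no disagreement.
verdict: equivalent


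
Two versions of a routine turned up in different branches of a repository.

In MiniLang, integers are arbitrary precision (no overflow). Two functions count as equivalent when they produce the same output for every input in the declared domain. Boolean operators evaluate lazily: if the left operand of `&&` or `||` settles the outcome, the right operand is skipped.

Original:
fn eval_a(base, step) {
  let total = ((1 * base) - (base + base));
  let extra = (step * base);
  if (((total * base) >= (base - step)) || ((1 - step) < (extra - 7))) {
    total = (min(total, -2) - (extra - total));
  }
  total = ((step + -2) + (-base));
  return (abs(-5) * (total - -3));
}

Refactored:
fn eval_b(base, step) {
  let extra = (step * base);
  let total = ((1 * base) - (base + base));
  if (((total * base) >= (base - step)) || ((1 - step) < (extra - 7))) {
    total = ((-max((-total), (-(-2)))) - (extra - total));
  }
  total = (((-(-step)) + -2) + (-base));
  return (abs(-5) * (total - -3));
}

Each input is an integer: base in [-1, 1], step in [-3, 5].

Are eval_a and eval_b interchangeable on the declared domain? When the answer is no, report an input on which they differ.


Reading the diff, among the changes: min/max/abs usage differs.
Spot check at base=0, step=0 — eval_a: total becomes 0; next extra becomes 0; next (((total * base) >= (base - step)) || ((1 - step) < (extra - 7))) evaluates to true; next total becomes -2; next total becomes -2; next final value 5. eval_b: extra becomes 0; next total becomes 0; next (((total * base) >= (base - step)) || ((1 - step) < (extra - 7))) evaluates to true; next total becomes -2; next total becomes -2; next final value 5. Both give 5.
An exhaustive pass over the 27 declared inputs shows identical outputs.
verdict: equivalent


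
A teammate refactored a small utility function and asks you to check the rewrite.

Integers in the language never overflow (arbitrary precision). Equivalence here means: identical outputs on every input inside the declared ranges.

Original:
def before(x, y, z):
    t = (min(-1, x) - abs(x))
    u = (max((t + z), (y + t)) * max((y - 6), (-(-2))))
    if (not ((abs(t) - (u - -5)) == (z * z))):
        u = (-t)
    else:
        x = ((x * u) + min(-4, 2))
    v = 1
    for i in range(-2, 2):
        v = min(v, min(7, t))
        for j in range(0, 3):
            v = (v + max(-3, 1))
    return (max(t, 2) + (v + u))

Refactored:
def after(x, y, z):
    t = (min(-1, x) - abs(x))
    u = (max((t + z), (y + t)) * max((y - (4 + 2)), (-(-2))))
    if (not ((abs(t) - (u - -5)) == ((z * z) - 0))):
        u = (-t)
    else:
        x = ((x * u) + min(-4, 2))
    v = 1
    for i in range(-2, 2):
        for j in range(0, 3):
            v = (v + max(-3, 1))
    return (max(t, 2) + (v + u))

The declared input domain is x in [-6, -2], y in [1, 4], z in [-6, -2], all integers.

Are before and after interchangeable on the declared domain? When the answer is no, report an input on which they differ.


Input x=-6, y=1, z=-6: 5 from before versus 27 from after.
verdict: not equivalent; witness: x=-6, y=1, z=-6


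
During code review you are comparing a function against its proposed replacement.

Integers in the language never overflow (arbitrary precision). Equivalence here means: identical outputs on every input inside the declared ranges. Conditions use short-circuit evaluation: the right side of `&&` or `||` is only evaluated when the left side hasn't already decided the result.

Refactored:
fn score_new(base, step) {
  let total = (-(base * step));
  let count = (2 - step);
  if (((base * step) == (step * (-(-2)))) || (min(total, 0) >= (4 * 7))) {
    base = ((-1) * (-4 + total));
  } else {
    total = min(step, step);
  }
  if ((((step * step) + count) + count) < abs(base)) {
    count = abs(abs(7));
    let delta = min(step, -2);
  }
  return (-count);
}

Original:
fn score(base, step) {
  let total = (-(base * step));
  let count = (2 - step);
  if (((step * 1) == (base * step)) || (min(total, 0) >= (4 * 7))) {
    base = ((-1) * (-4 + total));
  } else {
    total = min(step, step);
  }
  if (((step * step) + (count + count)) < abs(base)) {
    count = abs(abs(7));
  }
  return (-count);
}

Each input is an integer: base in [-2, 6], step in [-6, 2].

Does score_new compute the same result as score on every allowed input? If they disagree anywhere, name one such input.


Take base=1, step=1.
score: total becomes -1; next count becomes 1; next (((step * 1) == (base * step)) || (min(total, 0) >= (4 * 7))) evaluates to true; next base becomes 5; next (((step * step) + (count + count)) < abs(base)) evaluates to true; next count becomes 7; next final value -7
score_new: total becomes -1; next count becomes 1; next (((base * step) == (step * (-(-2)))) || (min(total, 0) >= (4 * 7))) evaluates to false; next total becomes 1; next ((((step * step) + count) + count) < abs(base)) evaluates to false; next final value -1
-7 against -1: the behavior changed.
verdict: not equivalent; witness: base=1, step=1


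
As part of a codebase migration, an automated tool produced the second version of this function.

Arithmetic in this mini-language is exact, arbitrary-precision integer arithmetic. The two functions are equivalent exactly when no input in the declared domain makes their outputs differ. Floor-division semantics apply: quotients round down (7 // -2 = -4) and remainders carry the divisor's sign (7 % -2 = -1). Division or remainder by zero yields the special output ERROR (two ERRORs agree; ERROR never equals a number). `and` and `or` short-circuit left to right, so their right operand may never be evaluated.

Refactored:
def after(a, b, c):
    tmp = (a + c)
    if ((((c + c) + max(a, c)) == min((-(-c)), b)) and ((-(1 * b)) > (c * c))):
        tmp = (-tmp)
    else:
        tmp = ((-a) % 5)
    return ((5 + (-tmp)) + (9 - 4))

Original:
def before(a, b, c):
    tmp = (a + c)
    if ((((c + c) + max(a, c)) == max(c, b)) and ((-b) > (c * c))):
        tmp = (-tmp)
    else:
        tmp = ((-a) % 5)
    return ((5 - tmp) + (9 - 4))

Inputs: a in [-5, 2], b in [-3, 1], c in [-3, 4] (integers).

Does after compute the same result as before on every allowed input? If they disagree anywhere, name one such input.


Consider the input a=-5, b=-3, c=-1.
before: tmp = -6; ((((c + c) + max(a, c)) == max(c, b)) and ((-b) > (c * c))) -> false; tmp = 0; return 10
after: tmp = -6; ((((c + c) + max(a, c)) == min((-(-c)), b)) and ((-(1 * b)) > (c * c))) -> true; tmp = 6; return 4
10 and 4 differ, so these are not the same function on this domain.
verdict: not equivalent; witness: a=-5, b=-3, c=-1


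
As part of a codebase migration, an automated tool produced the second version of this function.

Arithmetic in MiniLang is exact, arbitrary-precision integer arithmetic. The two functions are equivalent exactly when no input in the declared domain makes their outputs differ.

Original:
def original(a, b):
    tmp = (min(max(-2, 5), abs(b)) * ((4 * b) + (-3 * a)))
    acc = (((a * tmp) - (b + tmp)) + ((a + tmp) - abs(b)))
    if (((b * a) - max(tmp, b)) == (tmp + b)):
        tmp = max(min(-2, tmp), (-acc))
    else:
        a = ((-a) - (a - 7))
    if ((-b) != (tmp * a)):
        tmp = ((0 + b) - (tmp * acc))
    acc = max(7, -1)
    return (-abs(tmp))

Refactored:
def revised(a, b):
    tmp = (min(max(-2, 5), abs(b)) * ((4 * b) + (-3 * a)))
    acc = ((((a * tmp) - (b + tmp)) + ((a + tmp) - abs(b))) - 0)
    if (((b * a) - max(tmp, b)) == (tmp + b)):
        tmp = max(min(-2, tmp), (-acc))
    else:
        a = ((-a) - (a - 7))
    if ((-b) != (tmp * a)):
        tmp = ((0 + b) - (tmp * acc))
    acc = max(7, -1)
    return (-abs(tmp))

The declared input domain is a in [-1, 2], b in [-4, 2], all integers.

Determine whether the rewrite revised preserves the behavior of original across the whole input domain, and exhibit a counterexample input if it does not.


Reading the diff, among the changes: arithmetic usage differs, plus constant usage differs.
Tracing a=-1, b=0: original: tmp becomes 0; next acc becomes -1; next (((b * a) - max(tmp, b)) == (tmp + b)) evaluates to true; next tmp becomes 1; next ((-b) != (tmp * a)) evaluates to true; next tmp becomes 1; next acc becomes 7; next final value -1 | revised: tmp becomes 0; next acc becomes -1; next (((b * a) - max(tmp, b)) == (tmp + b)) evaluates to true; next tmp becomes 1; next ((-b) != (tmp * a)) evaluates to true; next tmp becomes 1; next acc becomes 7; next final value -1 — matching result -1.
An exhaustive pass over the 28 declared inputs shows identical outputs.
verdict: equivalent


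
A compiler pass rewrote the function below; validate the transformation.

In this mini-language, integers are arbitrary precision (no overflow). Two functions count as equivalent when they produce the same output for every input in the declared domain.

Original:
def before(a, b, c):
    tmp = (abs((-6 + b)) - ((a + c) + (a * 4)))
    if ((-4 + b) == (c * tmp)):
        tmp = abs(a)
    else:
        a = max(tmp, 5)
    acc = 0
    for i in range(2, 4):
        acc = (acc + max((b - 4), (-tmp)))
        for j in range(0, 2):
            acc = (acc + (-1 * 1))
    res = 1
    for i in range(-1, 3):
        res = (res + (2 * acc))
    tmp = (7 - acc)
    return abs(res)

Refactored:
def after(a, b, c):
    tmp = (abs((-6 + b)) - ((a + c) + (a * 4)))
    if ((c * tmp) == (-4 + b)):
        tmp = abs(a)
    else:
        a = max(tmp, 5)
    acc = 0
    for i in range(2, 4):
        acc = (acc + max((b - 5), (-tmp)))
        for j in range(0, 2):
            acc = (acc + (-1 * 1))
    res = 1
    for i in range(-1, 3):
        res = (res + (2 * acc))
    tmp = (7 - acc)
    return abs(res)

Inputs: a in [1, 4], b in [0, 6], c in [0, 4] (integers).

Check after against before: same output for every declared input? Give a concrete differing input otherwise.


The rewrite breaks on a=1, b=4, c=0, where the results are 31 and 47.
before: tmp := -3 | ((-4 + b) == (c * tmp)): true | tmp := 1 | acc := 0 | iter i=2: | acc := 0 | iter j=0: | acc := -1 | iter j=1: | acc := -2 | iter i=3: | acc := -2 | iter j=0: | acc := -3 | iter j=1: | acc := -4 | res := 1 | iter i=-1: | res := -7 | iter i=0: | res := -15 | iter i=1: | res := -23 | iter i=2: | res := -31 | tmp := 11 | result 31
after: tmp := -3 | ((c * tmp) == (-4 + b)): true | tmp := 1 | acc := 0 | iter i=2: | acc := -1 | iter j=0: | acc := -2 | iter j=1: | acc := -3 | iter i=3: | acc := -4 | iter j=0: | acc := -5 | iter j=1: | acc := -6 | res := 1 | iter i=-1: | res := -11 | iter i=0: | res := -23 | iter i=1: | res := -35 | iter i=2: | res := -47 | tmp := 13 | result 47
verdict: not equivalent; witness: a=1, b=4, c=0


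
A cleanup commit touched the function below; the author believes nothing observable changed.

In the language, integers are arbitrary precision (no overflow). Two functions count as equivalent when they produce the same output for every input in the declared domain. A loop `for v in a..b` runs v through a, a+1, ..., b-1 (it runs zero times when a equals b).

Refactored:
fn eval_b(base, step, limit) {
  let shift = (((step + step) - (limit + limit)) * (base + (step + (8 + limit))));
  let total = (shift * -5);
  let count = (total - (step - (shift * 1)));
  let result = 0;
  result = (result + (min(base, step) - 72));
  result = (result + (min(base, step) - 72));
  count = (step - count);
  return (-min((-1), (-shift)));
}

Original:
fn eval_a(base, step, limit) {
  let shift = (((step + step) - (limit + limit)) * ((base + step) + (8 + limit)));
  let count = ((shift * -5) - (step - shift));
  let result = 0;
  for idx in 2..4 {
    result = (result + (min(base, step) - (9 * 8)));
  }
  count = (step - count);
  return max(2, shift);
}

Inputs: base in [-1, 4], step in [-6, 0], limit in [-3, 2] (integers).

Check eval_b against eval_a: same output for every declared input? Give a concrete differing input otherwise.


Try base=-1, step=-6, limit=-1.
eval_a: shift=0, then count=6, then result=0, then (idx=2), then result=-78, then (idx=3), then result=-156, then count=-12, then returns 2
eval_b: shift=0, then total=0, then count=6, then result=0, then result=-78, then result=-156, then count=-12, then returns 1
2 != 1, so the rewrite changes behavior.
verdict: not equivalent; witness: base=-1, step=-6, limit=-1


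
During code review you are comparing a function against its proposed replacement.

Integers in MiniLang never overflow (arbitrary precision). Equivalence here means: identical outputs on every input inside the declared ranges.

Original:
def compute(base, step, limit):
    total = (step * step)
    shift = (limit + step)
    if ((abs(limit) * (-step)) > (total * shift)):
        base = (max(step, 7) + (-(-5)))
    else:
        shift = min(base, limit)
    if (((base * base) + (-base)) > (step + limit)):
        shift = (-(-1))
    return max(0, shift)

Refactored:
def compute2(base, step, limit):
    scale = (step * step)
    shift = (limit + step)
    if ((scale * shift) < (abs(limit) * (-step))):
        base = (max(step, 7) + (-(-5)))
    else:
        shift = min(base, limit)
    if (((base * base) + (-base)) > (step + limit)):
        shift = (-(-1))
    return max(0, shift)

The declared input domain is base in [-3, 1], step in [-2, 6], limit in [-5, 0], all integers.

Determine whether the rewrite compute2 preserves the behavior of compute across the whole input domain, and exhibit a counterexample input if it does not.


This is a faithful refactor — local variable names differ; and comparison usage differs, but the computed results match everywhere.
Tracing base=-3, step=3, limit=0: compute: total = 9; shift = 3; ((abs(limit) * (-step)) > (total * shift)) -> false; shift = -3; (((base * base) + (-base)) > (step + limit)) -> true; shift = 1; return 1 | compute2: scale = 9; shift = 3; ((scale * shift) < (abs(limit) * (-step))) -> false; shift = -3; (((base * base) + (-base)) > (step + limit)) -> true; shift = 1; return 1 — matching result 1.
An exhaustive pass over the 270 declared inputs shows identical outputs.
verdict: equivalent


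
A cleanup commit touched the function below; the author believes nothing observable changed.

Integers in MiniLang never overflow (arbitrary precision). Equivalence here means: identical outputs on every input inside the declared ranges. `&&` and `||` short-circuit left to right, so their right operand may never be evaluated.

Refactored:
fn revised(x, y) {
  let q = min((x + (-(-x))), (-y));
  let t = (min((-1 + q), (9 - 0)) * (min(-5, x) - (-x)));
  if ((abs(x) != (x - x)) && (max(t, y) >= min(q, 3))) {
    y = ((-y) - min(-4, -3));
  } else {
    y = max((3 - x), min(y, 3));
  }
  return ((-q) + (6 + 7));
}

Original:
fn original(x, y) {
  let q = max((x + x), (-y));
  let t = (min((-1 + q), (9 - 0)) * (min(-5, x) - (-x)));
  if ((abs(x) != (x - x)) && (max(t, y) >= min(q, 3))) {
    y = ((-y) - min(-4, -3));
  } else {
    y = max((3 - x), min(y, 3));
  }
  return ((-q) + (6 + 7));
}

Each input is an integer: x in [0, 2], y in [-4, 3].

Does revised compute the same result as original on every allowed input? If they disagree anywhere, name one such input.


There is a counterexample at x=0, y=-4: 9 on one side, 13 on the other.
original: q=4, then t=-15, then ((abs(x) != (x - x)) && (max(t, y) >= min(q, 3))) is false, then y=3, then returns 9
revised: q=0, then t=5, then ((abs(x) != (x - x)) && (max(t, y) >= min(q, 3))) is false, then y=3, then returns 13
verdict: not equivalent; witness: x=0, y=-4


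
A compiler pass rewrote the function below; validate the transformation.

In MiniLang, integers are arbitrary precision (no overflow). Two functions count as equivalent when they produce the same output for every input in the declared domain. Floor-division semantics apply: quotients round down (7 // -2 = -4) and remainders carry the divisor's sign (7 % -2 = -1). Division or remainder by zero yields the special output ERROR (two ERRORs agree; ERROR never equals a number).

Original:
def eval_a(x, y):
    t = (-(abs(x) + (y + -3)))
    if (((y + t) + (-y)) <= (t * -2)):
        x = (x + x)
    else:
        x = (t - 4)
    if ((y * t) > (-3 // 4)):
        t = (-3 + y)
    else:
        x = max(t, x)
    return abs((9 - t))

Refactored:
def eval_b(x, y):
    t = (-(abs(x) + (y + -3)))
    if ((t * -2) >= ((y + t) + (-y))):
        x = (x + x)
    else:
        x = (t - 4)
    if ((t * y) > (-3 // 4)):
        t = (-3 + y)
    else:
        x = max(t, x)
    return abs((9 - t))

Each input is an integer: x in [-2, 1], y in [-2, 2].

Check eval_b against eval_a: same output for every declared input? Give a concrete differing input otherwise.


The two versions differ — the changes include comparison usage differs.
Tracing x=0, y=-1: eval_a: t=4, then (((y + t) + (-y)) <= (t * -2)) is false, then x=0, then ((y * t) > (-3 // 4)) is false, then x=4, then returns 5 | eval_b: t=4, then ((t * -2) >= ((y + t) + (-y))) is false, then x=0, then ((t * y) > (-3 // 4)) is false, then x=4, then returns 5 — matching result 5.
An exhaustive pass over the 20 declared inputs shows identical outputs.
verdict: equivalent


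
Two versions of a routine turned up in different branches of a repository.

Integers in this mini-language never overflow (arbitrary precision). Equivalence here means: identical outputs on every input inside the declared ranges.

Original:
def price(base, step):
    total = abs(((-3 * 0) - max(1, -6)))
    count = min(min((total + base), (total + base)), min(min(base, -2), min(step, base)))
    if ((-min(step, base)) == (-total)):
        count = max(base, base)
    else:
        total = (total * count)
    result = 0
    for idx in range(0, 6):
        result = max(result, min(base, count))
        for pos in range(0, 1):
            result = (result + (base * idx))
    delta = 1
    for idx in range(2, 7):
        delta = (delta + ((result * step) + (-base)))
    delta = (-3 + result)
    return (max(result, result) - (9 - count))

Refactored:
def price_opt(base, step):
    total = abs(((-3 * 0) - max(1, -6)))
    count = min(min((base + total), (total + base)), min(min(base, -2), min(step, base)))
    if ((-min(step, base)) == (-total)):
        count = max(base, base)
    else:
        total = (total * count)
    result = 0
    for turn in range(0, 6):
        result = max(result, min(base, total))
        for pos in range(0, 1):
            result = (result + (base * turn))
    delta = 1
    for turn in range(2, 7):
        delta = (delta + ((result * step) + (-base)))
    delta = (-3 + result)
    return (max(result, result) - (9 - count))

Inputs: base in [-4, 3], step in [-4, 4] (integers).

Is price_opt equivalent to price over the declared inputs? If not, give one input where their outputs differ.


base=2, step=1 yields 25 from price but 24 from price_opt.
verdict: not equivalent; witness: base=2, step=1


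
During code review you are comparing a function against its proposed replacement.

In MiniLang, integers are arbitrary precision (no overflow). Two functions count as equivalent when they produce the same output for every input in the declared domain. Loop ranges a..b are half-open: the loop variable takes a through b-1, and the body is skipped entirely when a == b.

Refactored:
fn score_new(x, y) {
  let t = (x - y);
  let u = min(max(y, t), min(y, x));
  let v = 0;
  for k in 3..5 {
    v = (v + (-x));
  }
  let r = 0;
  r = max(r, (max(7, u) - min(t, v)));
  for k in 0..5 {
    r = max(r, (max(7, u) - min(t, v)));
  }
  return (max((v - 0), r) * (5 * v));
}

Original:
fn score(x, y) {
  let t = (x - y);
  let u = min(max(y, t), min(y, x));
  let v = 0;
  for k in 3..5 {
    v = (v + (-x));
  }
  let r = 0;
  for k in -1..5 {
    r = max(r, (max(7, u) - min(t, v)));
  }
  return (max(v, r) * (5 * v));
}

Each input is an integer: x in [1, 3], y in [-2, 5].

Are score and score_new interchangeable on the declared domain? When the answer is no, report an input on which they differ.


The two are interchangeable: arithmetic usage differs; constant usage differs; min/max/abs usage differs; loop structure differs; statement counts differ, and every declared input agrees.
Tracing x=1, y=-2: score: t becomes 3; next u becomes -2; next v becomes 0; next at k=3:; next v becomes -1; next at k=4:; next v becomes -2; next r becomes 0; next at k=-1:; next r becomes 9; next at k=0:; next r becomes 9; next at k=1:; next r becomes 9; next at k=2:; next r becomes 9; next at k=3:; next r becomes 9; next at k=4:; next r becomes 9; next final value -90 | score_new: t becomes 3; next u becomes -2; next v becomes 0; next at k=3:; next v becomes -1; next at k=4:; next v becomes -2; next r becomes 0; next r becomes 9; next at k=0:; next r becomes 9; next at k=1:; next r becomes 9; next at k=2:; next r becomes 9; next at k=3:; next r becomes 9; next at k=4:; next r becomes 9; next final value -90 — matching result -90.
An exhaustive pass over the 24 declared inputs shows identical outputs.
verdict: equivalent


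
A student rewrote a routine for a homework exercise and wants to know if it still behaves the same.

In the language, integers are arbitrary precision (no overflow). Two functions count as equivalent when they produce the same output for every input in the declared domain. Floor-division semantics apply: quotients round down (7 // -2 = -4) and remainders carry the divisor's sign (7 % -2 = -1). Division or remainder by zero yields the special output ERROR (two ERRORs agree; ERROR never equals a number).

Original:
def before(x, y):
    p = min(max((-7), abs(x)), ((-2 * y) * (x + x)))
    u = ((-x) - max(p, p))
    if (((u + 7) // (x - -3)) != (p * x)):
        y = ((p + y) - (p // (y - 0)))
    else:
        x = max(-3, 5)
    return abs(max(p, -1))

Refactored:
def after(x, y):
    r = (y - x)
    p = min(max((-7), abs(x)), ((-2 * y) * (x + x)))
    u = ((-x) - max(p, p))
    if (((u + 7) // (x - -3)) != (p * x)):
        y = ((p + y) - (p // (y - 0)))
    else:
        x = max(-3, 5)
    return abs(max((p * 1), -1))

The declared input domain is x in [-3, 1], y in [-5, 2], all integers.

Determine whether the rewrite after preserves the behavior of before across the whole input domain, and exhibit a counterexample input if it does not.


Behavior is preserved: although constant usage differs, local variable names differ, statement counts differ, arithmetic usage differs, the outputs never diverge.
As a probe, take x=1, y=-5: before runs p = 1; u = -2; (((u + 7) // (x - -3)) != (p * x)) -> false; x = 5; return 1; after runs r = -6; p = 1; u = -2; (((u + 7) // (x - -3)) != (p * x)) -> false; x = 5; return 1; both end at 1.
Across all 40 domain points the two functions coincide.
verdict: equivalent


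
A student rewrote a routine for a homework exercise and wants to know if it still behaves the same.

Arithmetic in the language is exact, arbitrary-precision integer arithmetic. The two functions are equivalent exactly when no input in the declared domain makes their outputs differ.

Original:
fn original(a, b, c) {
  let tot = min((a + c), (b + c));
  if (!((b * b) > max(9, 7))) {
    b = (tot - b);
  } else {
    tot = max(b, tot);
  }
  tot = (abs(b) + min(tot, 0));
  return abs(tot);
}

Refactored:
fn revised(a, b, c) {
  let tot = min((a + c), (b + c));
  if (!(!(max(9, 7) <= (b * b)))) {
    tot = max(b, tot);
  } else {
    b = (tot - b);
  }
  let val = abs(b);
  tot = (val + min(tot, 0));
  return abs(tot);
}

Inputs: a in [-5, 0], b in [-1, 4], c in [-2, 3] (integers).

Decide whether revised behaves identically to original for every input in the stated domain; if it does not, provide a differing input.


These are not equivalent — on a=-2, b=3, c=3 the outputs split (2 vs 3).
original: tot=1, then (!((b * b) > max(9, 7))) is true, then b=-2, then tot=2, then returns 2
revised: tot=1, then (!(!(max(9, 7) <= (b * b)))) is true, then tot=3, then val=3, then tot=3, then returns 3
verdict: not equivalent; witness: a=-2, b=3, c=3


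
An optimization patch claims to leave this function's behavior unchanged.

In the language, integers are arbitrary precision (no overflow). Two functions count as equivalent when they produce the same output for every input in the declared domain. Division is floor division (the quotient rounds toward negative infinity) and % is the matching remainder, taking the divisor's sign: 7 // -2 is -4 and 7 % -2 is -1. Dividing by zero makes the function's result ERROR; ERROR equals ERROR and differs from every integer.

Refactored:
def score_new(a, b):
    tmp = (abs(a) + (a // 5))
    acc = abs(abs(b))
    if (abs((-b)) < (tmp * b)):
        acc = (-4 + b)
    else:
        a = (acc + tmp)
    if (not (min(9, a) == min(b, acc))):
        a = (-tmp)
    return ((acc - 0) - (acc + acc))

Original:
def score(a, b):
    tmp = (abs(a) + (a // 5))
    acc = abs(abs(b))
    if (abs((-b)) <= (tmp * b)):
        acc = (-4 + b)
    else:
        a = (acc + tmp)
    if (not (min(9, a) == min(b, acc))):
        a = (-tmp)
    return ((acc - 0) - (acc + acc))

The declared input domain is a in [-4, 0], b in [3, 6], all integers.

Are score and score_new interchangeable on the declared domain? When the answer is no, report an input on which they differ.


Take a=-2, b=3.
score: tmp becomes 1; next acc becomes 3; next (abs((-b)) <= (tmp * b)) evaluates to true; next acc becomes -1; next (not (min(9, a) == min(b, acc))) evaluates to true; next a becomes -1; next final value 1
score_new: tmp becomes 1; next acc becomes 3; next (abs((-b)) < (tmp * b)) evaluates to false; next a becomes 4; next (not (min(9, a) == min(b, acc))) evaluates to true; next a becomes -1; next final value -3
1 against -3: the behavior changed.
verdict: not equivalent; witness: a=-2, b=3


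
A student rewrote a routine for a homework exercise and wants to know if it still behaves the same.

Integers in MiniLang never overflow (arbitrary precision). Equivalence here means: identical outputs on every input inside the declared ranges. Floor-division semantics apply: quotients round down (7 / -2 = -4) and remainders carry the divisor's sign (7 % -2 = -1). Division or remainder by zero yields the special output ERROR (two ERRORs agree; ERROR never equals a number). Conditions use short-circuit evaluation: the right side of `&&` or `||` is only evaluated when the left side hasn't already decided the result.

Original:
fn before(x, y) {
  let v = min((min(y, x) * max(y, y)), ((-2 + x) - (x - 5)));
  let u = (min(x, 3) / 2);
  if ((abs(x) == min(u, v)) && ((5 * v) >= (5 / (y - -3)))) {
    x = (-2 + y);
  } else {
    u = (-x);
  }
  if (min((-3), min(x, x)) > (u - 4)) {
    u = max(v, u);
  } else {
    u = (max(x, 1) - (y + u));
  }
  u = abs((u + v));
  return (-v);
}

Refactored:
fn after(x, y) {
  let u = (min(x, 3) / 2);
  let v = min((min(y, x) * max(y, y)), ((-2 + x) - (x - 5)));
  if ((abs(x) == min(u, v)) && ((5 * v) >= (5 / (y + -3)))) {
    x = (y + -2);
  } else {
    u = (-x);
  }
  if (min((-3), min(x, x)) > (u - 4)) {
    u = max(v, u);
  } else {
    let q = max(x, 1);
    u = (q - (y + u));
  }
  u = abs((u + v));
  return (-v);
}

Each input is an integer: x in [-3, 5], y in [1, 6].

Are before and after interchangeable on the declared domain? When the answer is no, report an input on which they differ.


Take x=0, y=3.
before: v := 0 | u := 0 | ((abs(x) == min(u, v)) && ((5 * v) >= (5 / (y - -3)))): true | x := 1 | (min((-3), min(x, x)) > (u - 4)): true | u := 0 | u := 0 | result 0
after: u := 0 | v := 0 | divide-by-zero, output ERROR
0 vs ERROR — the two versions disagree here.
verdict: not equivalent; witness: x=0, y=3


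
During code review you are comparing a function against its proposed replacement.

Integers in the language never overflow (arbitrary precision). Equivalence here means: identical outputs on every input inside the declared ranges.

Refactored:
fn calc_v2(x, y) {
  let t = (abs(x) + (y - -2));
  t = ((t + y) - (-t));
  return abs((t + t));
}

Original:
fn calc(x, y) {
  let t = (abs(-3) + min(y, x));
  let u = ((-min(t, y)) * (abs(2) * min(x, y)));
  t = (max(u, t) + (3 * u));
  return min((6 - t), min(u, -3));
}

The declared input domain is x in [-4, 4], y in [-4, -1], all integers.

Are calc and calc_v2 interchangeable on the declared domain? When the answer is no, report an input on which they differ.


Not equivalent: x=-4, y=-4 separates them (-32 vs 0).
calc: t = -1; u = -32; t = -97; return -32
calc_v2: t = 2; t = 0; return 0
verdict: not equivalent; witness: x=-4, y=-4


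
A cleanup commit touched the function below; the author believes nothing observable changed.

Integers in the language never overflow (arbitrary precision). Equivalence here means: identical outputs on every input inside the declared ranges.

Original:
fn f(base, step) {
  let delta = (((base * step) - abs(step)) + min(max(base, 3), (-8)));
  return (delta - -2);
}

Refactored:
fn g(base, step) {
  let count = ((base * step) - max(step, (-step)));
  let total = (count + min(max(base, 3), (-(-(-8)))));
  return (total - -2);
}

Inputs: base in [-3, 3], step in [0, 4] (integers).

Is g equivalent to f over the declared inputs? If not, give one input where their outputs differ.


Although statement counts differ; also min/max/abs usage differs; also local variable names differ, 35/35 inputs agree.
verdict: equivalent


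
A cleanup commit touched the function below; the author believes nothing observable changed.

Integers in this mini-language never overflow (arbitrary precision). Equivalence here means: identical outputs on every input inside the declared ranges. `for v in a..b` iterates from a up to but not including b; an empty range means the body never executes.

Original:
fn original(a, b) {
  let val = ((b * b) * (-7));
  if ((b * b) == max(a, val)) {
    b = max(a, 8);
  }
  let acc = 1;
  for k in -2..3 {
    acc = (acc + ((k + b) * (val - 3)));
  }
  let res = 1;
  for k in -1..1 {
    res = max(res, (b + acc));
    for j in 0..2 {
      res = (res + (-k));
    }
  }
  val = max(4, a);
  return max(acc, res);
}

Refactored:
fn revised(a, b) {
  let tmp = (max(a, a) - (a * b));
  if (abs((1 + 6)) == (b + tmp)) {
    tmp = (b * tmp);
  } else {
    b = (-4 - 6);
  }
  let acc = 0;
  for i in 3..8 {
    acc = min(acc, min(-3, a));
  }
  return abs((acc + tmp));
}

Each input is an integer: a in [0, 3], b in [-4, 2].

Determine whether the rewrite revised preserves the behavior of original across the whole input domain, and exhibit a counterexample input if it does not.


There is a counterexample at a=0, b=-4: 2301 on one side, 3 on the other.
original: val=-112, then ((b * b) == max(a, val)) is false, then acc=1, then (k=-2), then acc=691, then (k=-1), then acc=1266, then (k=0), then acc=1726, then (k=1), then acc=2071, then (k=2), then acc=2301, then res=1, then (k=-1), then res=2297, then (j=0), then res=2298, then (j=1), then res=2299, then (k=0), then res=2299, then (j=0), then res=2299, then (j=1), then res=2299, then val=4, then returns 2301
revised: tmp=0, then (abs((1 + 6)) == (b + tmp)) is false, then b=-10, then acc=0, then (i=3), then acc=-3, then (i=4), then acc=-3, then (i=5), then acc=-3, then (i=6), then acc=-3, then (i=7), then acc=-3, then returns 3
verdict: not equivalent; witness: a=0, b=-4
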